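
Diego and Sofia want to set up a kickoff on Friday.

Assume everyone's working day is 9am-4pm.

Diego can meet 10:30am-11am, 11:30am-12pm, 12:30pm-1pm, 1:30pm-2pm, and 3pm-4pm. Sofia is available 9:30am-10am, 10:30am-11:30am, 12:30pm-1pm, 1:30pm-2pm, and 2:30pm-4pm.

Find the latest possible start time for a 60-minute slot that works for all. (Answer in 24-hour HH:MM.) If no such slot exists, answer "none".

Diego ∩ Sofia: 10:30–11:00, 12:30–13:00, 13:30–14:00, 15:00–16:00.
Windows ≥ 60 min: 15:00–16:00.
Latest start in the last window 15:00–16:00 is 16:00 − 60 min = 15:00.

15:00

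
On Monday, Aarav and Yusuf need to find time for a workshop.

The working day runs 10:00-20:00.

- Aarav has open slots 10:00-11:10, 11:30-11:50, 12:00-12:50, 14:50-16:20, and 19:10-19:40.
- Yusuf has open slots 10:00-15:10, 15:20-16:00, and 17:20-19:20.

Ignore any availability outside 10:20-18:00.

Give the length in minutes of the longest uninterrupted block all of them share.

Aarav ∩ Yusuf: 10:00–11:10, 11:30–11:50, 12:00–12:50, 14:50–15:10, 15:20–16:00, 19:10–19:20.
Restricted to 10:20–18:00: 10:20–11:10, 11:30–11:50, 12:00–12:50, 14:50–15:10, 15:20–16:00.
Common window lengths: 50, 20, 50, 20, 40 min; longest is 50.

50 minutes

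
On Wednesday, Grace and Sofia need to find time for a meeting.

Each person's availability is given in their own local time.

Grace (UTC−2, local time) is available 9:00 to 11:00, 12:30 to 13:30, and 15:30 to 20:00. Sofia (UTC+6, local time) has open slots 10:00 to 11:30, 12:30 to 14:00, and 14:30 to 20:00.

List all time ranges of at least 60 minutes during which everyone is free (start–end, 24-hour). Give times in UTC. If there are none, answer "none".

Grace → UTC: 11:00–13:00, 14:30–15:30, 17:30–22:00.
Sofia → UTC: 04:00–05:30, 06:30–08:00, 08:30–14:00.
Grace ∩ Sofia: 11:00–13:00.
Windows ≥ 60 min: 11:00–13:00.

11:00–13:00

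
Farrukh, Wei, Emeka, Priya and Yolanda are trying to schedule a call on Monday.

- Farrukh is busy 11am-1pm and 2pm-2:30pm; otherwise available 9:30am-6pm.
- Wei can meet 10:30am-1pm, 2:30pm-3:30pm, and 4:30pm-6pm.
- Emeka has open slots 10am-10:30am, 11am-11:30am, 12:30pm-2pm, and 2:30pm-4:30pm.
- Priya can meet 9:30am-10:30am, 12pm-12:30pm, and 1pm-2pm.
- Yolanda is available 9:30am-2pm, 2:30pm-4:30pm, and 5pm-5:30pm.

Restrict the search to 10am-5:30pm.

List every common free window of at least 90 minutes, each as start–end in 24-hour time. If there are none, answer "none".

Farrukh free within 09:30–18:00: 09:30–11:00, 13:00–14:00, 14:30–18:00.
Farrukh ∩ Wei: 10:30–11:00, 14:30–15:30, 16:30–18:00.
Farrukh ∩ Wei ∩ Emeka: 14:30–15:30.
Farrukh ∩ Wei ∩ Emeka ∩ Priya: (none).
Farrukh ∩ Wei ∩ Emeka ∩ Priya ∩ Yolanda: (none).
Restricted to 10:00–17:30: (none).
Windows ≥ 90 min: (none).

none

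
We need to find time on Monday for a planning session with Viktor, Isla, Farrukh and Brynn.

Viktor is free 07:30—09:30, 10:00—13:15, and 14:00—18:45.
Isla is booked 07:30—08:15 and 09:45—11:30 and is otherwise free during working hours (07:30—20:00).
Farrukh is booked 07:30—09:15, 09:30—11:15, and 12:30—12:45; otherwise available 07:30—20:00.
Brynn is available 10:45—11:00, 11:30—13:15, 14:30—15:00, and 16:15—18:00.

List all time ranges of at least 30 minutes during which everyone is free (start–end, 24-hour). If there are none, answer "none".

11:30–12:30, 12:45–13:15, 14:30–15:00, 16:15–18:00

Isla free within 07:30–20:00: 08:15–09:45, 11:30–20:00.
Farrukh free within 07:30–20:00: 09:15–09:30, 11:15–12:30, 12:45–20:00.
Viktor ∩ Isla: 08:15–09:30, 11:30–13:15, 14:00–18:45.
Viktor ∩ Isla ∩ Farrukh: 09:15–09:30, 11:30–12:30, 12:45–13:15, 14:00–18:45.
Viktor ∩ Isla ∩ Farrukh ∩ Brynn: 11:30–12:30, 12:45–13:15, 14:30–15:00, 16:15–18:00.
Windows ≥ 30 min: 11:30–12:30, 12:45–13:15, 14:30–15:00, 16:15–18:00.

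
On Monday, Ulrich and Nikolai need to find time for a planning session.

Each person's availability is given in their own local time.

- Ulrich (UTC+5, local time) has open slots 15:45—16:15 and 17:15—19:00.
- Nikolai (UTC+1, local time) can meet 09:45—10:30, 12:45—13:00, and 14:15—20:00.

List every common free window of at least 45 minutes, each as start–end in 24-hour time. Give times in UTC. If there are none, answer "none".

13:15–14:00

Ulrich → UTC: 10:45–11:15, 12:15–14:00.
Nikolai → UTC: 08:45–09:30, 11:45–12:00, 13:15–19:00.
Ulrich ∩ Nikolai: 13:15–14:00.
Windows ≥ 45 min: 13:15–14:00.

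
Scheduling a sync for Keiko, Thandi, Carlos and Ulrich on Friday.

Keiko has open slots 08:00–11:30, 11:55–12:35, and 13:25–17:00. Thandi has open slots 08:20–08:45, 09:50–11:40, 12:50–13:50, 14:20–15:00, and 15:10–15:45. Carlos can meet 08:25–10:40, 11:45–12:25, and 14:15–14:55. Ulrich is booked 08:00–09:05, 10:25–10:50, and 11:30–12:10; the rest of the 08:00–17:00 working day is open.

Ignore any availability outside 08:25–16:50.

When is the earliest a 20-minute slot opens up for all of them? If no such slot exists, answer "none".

Ulrich free within 08:00–17:00: 09:05–10:25, 10:50–11:30, 12:10–17:00.
Keiko ∩ Thandi: 08:20–08:45, 09:50–11:30, 13:25–13:50, 14:20–15:00, 15:10–15:45.
Keiko ∩ Thandi ∩ Carlos: 08:25–08:45, 09:50–10:40, 14:20–14:55.
Keiko ∩ Thandi ∩ Carlos ∩ Ulrich: 09:50–10:25, 14:20–14:55.
Restricted to 08:25–16:50: 09:50–10:25, 14:20–14:55.
Windows ≥ 20 min: 09:50–10:25, 14:20–14:55.
Earliest such window starts at 09:50.

09:50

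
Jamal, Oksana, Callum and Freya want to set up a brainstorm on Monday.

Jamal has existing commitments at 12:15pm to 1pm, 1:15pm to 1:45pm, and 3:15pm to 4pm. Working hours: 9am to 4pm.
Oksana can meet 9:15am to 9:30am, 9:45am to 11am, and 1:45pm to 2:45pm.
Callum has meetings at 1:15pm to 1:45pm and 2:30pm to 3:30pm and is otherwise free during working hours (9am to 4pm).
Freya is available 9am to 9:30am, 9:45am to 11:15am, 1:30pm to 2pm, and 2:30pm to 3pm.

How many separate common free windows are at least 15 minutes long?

Jamal free within 09:00–16:00: 09:00–12:15, 13:00–13:15, 13:45–15:15.
Callum free within 09:00–16:00: 09:00–13:15, 13:45–14:30, 15:30–16:00.
Jamal ∩ Oksana: 09:15–09:30, 09:45–11:00, 13:45–14:45.
Jamal ∩ Oksana ∩ Callum: 09:15–09:30, 09:45–11:00, 13:45–14:30.
Jamal ∩ Oksana ∩ Callum ∩ Freya: 09:15–09:30, 09:45–11:00, 13:45–14:00.
Windows ≥ 15 min: 09:15–09:30, 09:45–11:00, 13:45–14:00.
That's 3 windows.

3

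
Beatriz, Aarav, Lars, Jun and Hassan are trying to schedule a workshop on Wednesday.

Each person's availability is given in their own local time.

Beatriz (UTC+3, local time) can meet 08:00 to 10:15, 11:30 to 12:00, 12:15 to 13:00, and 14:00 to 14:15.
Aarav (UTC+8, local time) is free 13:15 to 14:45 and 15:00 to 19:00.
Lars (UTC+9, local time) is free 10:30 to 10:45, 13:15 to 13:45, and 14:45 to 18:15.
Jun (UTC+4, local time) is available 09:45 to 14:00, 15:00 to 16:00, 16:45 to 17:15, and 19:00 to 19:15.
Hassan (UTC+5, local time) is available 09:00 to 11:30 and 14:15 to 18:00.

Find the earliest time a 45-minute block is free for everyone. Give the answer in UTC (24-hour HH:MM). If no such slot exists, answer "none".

Beatriz → UTC: 05:00–07:15, 08:30–09:00, 09:15–10:00, 11:00–11:15.
Aarav → UTC: 05:15–06:45, 07:00–11:00.
Lars → UTC: 01:30–01:45, 04:15–04:45, 05:45–09:15.
Jun → UTC: 05:45–10:00, 11:00–12:00, 12:45–13:15, 15:00–15:15.
Hassan → UTC: 04:00–06:30, 09:15–13:00.
Beatriz ∩ Aarav: 05:15–06:45, 07:00–07:15, 08:30–09:00, 09:15–10:00.
Beatriz ∩ Aarav ∩ Lars: 05:45–06:45, 07:00–07:15, 08:30–09:00.
Beatriz ∩ Aarav ∩ Lars ∩ Jun: 05:45–06:45, 07:00–07:15, 08:30–09:00.
Beatriz ∩ Aarav ∩ Lars ∩ Jun ∩ Hassan: 05:45–06:30.
Windows ≥ 45 min: 05:45–06:30.
Earliest such window starts at 05:45.

05:45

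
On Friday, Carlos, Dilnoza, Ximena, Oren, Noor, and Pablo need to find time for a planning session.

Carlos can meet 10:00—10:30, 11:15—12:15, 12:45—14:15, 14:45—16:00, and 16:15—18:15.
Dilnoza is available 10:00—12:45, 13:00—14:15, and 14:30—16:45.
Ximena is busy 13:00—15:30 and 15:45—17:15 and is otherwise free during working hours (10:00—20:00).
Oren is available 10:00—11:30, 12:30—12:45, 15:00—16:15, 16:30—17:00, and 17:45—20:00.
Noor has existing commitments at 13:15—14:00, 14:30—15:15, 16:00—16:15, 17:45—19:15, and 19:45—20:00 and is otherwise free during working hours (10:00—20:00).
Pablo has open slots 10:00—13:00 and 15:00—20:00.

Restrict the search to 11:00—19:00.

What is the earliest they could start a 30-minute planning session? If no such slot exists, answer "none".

none

Ximena free within 10:00–20:00: 10:00–13:00, 15:30–15:45, 17:15–20:00.
Noor free within 10:00–20:00: 10:00–13:15, 14:00–14:30, 15:15–16:00, 16:15–17:45, 19:15–19:45.
Carlos ∩ Dilnoza: 10:00–10:30, 11:15–12:15, 13:00–14:15, 14:45–16:00, 16:15–16:45.
Carlos ∩ Dilnoza ∩ Ximena: 10:00–10:30, 11:15–12:15, 15:30–15:45.
Carlos ∩ Dilnoza ∩ Ximena ∩ Oren: 10:00–10:30, 11:15–11:30, 15:30–15:45.
Carlos ∩ Dilnoza ∩ Ximena ∩ Oren ∩ Noor: 10:00–10:30, 11:15–11:30, 15:30–15:45.
Carlos ∩ Dilnoza ∩ Ximena ∩ Oren ∩ Noor ∩ Pablo: 10:00–10:30, 11:15–11:30, 15:30–15:45.
Restricted to 11:00–19:00: 11:15–11:30, 15:30–15:45.
Windows ≥ 30 min: (none).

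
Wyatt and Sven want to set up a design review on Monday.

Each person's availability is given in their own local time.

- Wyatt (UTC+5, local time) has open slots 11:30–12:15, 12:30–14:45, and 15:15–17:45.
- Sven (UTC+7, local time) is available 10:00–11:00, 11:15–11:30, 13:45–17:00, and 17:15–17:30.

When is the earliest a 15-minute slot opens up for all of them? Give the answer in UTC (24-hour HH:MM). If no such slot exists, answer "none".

06:45

Wyatt → UTC: 06:30–07:15, 07:30–09:45, 10:15–12:45.
Sven → UTC: 03:00–04:00, 04:15–04:30, 06:45–10:00, 10:15–10:30.
Wyatt ∩ Sven: 06:45–07:15, 07:30–09:45, 10:15–10:30.
Windows ≥ 15 min: 06:45–07:15, 07:30–09:45, 10:15–10:30.
Earliest such window starts at 06:45.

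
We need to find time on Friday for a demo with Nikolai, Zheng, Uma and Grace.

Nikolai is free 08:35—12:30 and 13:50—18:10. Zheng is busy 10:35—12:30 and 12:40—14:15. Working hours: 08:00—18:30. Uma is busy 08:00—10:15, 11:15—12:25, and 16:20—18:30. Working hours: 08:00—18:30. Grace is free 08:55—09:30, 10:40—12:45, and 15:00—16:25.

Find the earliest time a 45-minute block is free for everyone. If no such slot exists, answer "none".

15:00

Zheng free within 08:00–18:30: 08:00–10:35, 12:30–12:40, 14:15–18:30.
Uma free within 08:00–18:30: 10:15–11:15, 12:25–16:20.
Nikolai ∩ Zheng: 08:35–10:35, 14:15–18:10.
Nikolai ∩ Zheng ∩ Uma: 10:15–10:35, 14:15–16:20.
Nikolai ∩ Zheng ∩ Uma ∩ Grace: 15:00–16:20.
Windows ≥ 45 min: 15:00–16:20.
Earliest such window starts at 15:00.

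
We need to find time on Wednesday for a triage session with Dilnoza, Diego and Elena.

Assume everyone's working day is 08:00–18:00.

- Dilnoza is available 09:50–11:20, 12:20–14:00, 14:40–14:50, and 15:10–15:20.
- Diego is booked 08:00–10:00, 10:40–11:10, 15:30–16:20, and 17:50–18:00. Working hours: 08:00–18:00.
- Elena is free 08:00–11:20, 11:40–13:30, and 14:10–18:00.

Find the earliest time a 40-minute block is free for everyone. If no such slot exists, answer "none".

10:00

Diego free within 08:00–18:00: 10:00–10:40, 11:10–15:30, 16:20–17:50.
Dilnoza ∩ Diego: 10:00–10:40, 11:10–11:20, 12:20–14:00, 14:40–14:50, 15:10–15:20.
Dilnoza ∩ Diego ∩ Elena: 10:00–10:40, 11:10–11:20, 12:20–13:30, 14:40–14:50, 15:10–15:20.
Windows ≥ 40 min: 10:00–10:40, 12:20–13:30.
Earliest such window starts at 10:00.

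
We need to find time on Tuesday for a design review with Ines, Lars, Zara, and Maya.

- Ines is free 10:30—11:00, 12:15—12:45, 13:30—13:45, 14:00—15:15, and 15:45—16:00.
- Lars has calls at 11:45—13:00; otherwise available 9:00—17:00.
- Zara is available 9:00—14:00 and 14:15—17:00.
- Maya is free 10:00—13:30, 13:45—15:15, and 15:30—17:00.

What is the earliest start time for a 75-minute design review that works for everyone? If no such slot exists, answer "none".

Lars free within 09:00–17:00: 09:00–11:45, 13:00–17:00.
Ines ∩ Lars: 10:30–11:00, 13:30–13:45, 14:00–15:15, 15:45–16:00.
Ines ∩ Lars ∩ Zara: 10:30–11:00, 13:30–13:45, 14:15–15:15, 15:45–16:00.
Ines ∩ Lars ∩ Zara ∩ Maya: 10:30–11:00, 14:15–15:15, 15:45–16:00.
Windows ≥ 75 min: (none).

none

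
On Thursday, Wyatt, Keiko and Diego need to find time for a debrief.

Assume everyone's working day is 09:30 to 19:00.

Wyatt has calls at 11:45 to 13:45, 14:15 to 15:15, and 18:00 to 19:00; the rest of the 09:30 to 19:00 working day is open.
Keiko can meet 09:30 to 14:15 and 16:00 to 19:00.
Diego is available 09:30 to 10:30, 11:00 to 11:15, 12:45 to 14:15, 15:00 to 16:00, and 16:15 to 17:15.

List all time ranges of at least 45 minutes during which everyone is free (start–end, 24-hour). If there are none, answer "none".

Wyatt free within 09:30–19:00: 09:30–11:45, 13:45–14:15, 15:15–18:00.
Wyatt ∩ Keiko: 09:30–11:45, 13:45–14:15, 16:00–18:00.
Wyatt ∩ Keiko ∩ Diego: 09:30–10:30, 11:00–11:15, 13:45–14:15, 16:15–17:15.
Windows ≥ 45 min: 09:30–10:30, 16:15–17:15.

09:30–10:30, 16:15–17:15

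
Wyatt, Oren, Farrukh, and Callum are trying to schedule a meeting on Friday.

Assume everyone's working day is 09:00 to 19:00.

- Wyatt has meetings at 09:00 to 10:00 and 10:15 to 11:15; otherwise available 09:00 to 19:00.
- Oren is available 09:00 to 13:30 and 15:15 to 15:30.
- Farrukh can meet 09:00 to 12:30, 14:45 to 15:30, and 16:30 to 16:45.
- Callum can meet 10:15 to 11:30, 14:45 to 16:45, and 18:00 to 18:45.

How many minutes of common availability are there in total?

30 minutes

Wyatt free within 09:00–19:00: 10:00–10:15, 11:15–19:00.
Wyatt ∩ Oren: 10:00–10:15, 11:15–13:30, 15:15–15:30.
Wyatt ∩ Oren ∩ Farrukh: 10:00–10:15, 11:15–12:30, 15:15–15:30.
Wyatt ∩ Oren ∩ Farrukh ∩ Callum: 11:15–11:30, 15:15–15:30.
Total common minutes: 15 + 15 = 30.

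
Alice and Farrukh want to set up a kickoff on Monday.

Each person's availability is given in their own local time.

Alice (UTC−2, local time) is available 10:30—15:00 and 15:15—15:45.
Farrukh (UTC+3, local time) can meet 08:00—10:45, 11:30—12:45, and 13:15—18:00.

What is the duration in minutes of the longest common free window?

Alice → UTC: 12:30–17:00, 17:15–17:45.
Farrukh → UTC: 05:00–07:45, 08:30–09:45, 10:15–15:00.
Alice ∩ Farrukh: 12:30–15:00.
Single common window of 150 minutes.

150 minutes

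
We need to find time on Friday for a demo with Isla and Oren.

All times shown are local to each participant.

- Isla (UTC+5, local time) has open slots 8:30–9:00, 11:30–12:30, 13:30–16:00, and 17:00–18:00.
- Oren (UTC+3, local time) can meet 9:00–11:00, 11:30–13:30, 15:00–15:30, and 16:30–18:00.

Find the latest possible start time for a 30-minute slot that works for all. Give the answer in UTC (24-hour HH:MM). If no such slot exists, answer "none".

Isla → UTC: 03:30–04:00, 06:30–07:30, 08:30–11:00, 12:00–13:00.
Oren → UTC: 06:00–08:00, 08:30–10:30, 12:00–12:30, 13:30–15:00.
Isla ∩ Oren: 06:30–07:30, 08:30–10:30, 12:00–12:30.
Windows ≥ 30 min: 06:30–07:30, 08:30–10:30, 12:00–12:30.
Latest start in the last window 12:00–12:30 is 12:30 − 30 min = 12:00.

12:00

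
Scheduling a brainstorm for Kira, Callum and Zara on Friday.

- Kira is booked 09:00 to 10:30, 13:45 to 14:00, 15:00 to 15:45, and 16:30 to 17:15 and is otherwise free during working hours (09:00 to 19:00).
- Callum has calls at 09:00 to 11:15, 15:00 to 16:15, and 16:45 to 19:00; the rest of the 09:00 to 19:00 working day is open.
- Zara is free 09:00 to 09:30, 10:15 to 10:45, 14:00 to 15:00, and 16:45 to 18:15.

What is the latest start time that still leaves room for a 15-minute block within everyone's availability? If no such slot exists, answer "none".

14:45

Kira free within 09:00–19:00: 10:30–13:45, 14:00–15:00, 15:45–16:30, 17:15–19:00.
Callum free within 09:00–19:00: 11:15–15:00, 16:15–16:45.
Kira ∩ Callum: 11:15–13:45, 14:00–15:00, 16:15–16:30.
Kira ∩ Callum ∩ Zara: 14:00–15:00.
Windows ≥ 15 min: 14:00–15:00.
Latest start in the last window 14:00–15:00 is 15:00 − 15 min = 14:45.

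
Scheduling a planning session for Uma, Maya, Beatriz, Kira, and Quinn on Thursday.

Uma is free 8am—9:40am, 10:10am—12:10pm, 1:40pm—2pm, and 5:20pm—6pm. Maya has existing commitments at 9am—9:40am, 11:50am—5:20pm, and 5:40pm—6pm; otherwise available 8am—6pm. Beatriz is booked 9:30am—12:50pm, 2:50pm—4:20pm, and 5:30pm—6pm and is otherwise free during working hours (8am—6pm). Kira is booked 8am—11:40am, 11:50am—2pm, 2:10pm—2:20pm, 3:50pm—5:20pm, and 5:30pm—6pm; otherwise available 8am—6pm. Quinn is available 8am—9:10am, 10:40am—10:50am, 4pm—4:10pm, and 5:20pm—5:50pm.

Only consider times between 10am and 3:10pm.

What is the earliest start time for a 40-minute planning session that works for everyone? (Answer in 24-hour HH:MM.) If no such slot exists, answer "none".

Maya free within 08:00–18:00: 08:00–09:00, 09:40–11:50, 17:20–17:40.
Beatriz free within 08:00–18:00: 08:00–09:30, 12:50–14:50, 16:20–17:30.
Kira free within 08:00–18:00: 11:40–11:50, 14:00–14:10, 14:20–15:50, 17:20–17:30.
Uma ∩ Maya: 08:00–09:00, 10:10–11:50, 17:20–17:40.
Uma ∩ Maya ∩ Beatriz: 08:00–09:00, 17:20–17:30.
Uma ∩ Maya ∩ Beatriz ∩ Kira: 17:20–17:30.
Uma ∩ Maya ∩ Beatriz ∩ Kira ∩ Quinn: 17:20–17:30.
Restricted to 10:00–15:10: (none).
Windows ≥ 40 min: (none).

none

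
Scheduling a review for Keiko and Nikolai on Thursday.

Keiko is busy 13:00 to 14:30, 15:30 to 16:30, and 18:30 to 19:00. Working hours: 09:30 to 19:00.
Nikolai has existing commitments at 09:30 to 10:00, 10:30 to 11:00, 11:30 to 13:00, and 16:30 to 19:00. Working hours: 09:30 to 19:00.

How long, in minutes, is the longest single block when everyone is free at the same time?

Keiko free within 09:30–19:00: 09:30–13:00, 14:30–15:30, 16:30–18:30.
Nikolai free within 09:30–19:00: 10:00–10:30, 11:00–11:30, 13:00–16:30.
Keiko ∩ Nikolai: 10:00–10:30, 11:00–11:30, 14:30–15:30.
Common window lengths: 30, 30, 60 min; longest is 60.

60 minutes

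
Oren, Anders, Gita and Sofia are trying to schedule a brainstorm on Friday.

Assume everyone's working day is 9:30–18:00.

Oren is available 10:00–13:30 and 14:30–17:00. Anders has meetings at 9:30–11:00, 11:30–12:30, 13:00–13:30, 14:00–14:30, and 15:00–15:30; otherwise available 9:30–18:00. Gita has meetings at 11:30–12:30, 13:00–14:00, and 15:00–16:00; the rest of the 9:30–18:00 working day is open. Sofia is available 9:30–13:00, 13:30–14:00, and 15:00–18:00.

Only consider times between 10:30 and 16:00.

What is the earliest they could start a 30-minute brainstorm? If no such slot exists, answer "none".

Anders free within 09:30–18:00: 11:00–11:30, 12:30–13:00, 13:30–14:00, 14:30–15:00, 15:30–18:00.
Gita free within 09:30–18:00: 09:30–11:30, 12:30–13:00, 14:00–15:00, 16:00–18:00.
Oren ∩ Anders: 11:00–11:30, 12:30–13:00, 14:30–15:00, 15:30–17:00.
Oren ∩ Anders ∩ Gita: 11:00–11:30, 12:30–13:00, 14:30–15:00, 16:00–17:00.
Oren ∩ Anders ∩ Gita ∩ Sofia: 11:00–11:30, 12:30–13:00, 16:00–17:00.
Restricted to 10:30–16:00: 11:00–11:30, 12:30–13:00.
Windows ≥ 30 min: 11:00–11:30, 12:30–13:00.
Earliest such window starts at 11:00.

11:00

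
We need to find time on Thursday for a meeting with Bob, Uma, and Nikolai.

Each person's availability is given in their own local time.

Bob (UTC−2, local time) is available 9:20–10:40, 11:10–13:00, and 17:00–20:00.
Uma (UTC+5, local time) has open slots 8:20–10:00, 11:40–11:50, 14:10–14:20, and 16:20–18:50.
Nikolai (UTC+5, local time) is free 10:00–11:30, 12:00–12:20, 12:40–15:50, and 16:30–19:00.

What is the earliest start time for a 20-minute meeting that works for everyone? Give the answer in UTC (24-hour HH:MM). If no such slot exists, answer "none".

Bob → UTC: 11:20–12:40, 13:10–15:00, 19:00–22:00.
Uma → UTC: 03:20–05:00, 06:40–06:50, 09:10–09:20, 11:20–13:50.
Nikolai → UTC: 05:00–06:30, 07:00–07:20, 07:40–10:50, 11:30–14:00.
Bob ∩ Uma: 11:20–12:40, 13:10–13:50.
Bob ∩ Uma ∩ Nikolai: 11:30–12:40, 13:10–13:50.
Windows ≥ 20 min: 11:30–12:40, 13:10–13:50.
Earliest such window starts at 11:30.

11:30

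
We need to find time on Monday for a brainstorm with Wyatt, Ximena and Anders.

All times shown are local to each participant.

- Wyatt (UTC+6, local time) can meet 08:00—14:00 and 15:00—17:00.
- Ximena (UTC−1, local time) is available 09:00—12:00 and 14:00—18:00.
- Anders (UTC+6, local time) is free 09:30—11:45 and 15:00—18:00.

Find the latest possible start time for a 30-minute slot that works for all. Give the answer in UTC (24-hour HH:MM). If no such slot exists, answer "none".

10:30

Wyatt → UTC: 02:00–08:00, 09:00–11:00.
Ximena → UTC: 10:00–13:00, 15:00–19:00.
Anders → UTC: 03:30–05:45, 09:00–12:00.
Wyatt ∩ Ximena: 10:00–11:00.
Wyatt ∩ Ximena ∩ Anders: 10:00–11:00.
Windows ≥ 30 min: 10:00–11:00.
Latest start in the last window 10:00–11:00 is 11:00 − 30 min = 10:30.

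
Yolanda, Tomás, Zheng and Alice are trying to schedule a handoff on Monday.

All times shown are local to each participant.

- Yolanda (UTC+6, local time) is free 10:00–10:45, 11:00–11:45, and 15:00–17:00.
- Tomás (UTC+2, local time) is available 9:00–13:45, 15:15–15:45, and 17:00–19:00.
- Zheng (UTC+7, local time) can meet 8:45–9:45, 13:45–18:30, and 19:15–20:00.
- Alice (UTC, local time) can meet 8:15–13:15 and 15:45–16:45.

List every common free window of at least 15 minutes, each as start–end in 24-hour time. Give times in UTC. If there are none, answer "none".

Yolanda → UTC: 04:00–04:45, 05:00–05:45, 09:00–11:00.
Tomás → UTC: 07:00–11:45, 13:15–13:45, 15:00–17:00.
Zheng → UTC: 01:45–02:45, 06:45–11:30, 12:15–13:00.
Alice → UTC: 08:15–13:15, 15:45–16:45.
Yolanda ∩ Tomás: 09:00–11:00.
Yolanda ∩ Tomás ∩ Zheng: 09:00–11:00.
Yolanda ∩ Tomás ∩ Zheng ∩ Alice: 09:00–11:00.
Windows ≥ 15 min: 09:00–11:00.

09:00–11:00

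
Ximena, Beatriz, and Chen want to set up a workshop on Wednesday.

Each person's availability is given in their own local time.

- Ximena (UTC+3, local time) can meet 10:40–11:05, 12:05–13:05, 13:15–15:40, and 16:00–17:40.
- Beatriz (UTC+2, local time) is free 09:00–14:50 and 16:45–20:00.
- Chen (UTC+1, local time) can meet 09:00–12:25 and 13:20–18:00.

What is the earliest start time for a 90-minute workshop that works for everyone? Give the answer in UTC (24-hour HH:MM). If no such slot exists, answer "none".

none

Ximena → UTC: 07:40–08:05, 09:05–10:05, 10:15–12:40, 13:00–14:40.
Beatriz → UTC: 07:00–12:50, 14:45–18:00.
Chen → UTC: 08:00–11:25, 12:20–17:00.
Ximena ∩ Beatriz: 07:40–08:05, 09:05–10:05, 10:15–12:40.
Ximena ∩ Beatriz ∩ Chen: 08:00–08:05, 09:05–10:05, 10:15–11:25, 12:20–12:40.
Windows ≥ 90 min: (none).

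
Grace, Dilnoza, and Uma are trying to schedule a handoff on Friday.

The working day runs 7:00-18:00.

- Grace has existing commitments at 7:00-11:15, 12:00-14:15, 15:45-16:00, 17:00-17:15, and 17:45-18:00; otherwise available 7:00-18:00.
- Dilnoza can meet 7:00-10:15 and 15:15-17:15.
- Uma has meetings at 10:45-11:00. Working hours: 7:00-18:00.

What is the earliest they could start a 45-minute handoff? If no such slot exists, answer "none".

Grace free within 07:00–18:00: 11:15–12:00, 14:15–15:45, 16:00–17:00, 17:15–17:45.
Uma free within 07:00–18:00: 07:00–10:45, 11:00–18:00.
Grace ∩ Dilnoza: 15:15–15:45, 16:00–17:00.
Grace ∩ Dilnoza ∩ Uma: 15:15–15:45, 16:00–17:00.
Windows ≥ 45 min: 16:00–17:00.
Earliest such window starts at 16:00.

16:00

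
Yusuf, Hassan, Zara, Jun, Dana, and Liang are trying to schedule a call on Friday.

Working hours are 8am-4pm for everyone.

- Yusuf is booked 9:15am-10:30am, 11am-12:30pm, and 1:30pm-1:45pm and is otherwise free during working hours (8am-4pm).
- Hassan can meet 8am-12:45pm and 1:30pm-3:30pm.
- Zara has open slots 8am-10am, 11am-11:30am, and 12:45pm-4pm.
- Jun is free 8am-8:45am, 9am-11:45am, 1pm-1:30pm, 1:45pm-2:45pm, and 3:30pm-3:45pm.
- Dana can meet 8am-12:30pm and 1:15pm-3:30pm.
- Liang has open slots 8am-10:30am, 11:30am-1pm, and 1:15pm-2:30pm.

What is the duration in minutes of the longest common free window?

Yusuf free within 08:00–16:00: 08:00–09:15, 10:30–11:00, 12:30–13:30, 13:45–16:00.
Yusuf ∩ Hassan: 08:00–09:15, 10:30–11:00, 12:30–12:45, 13:45–15:30.
Yusuf ∩ Hassan ∩ Zara: 08:00–09:15, 13:45–15:30.
Yusuf ∩ Hassan ∩ Zara ∩ Jun: 08:00–08:45, 09:00–09:15, 13:45–14:45.
Yusuf ∩ Hassan ∩ Zara ∩ Jun ∩ Dana: 08:00–08:45, 09:00–09:15, 13:45–14:45.
Yusuf ∩ Hassan ∩ Zara ∩ Jun ∩ Dana ∩ Liang: 08:00–08:45, 09:00–09:15, 13:45–14:30.
Common window lengths: 45, 15, 45 min; longest is 45.

45 minutes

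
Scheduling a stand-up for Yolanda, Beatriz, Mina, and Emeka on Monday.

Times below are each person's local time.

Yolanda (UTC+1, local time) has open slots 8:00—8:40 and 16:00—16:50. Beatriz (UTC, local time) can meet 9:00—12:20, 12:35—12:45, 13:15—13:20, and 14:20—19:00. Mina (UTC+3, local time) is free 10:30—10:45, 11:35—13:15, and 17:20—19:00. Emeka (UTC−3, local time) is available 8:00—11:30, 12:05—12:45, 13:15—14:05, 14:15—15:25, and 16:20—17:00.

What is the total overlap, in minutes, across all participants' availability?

40 minutes

Yolanda → UTC: 07:00–07:40, 15:00–15:50.
Beatriz → UTC: 09:00–12:20, 12:35–12:45, 13:15–13:20, 14:20–19:00.
Mina → UTC: 07:30–07:45, 08:35–10:15, 14:20–16:00.
Emeka → UTC: 11:00–14:30, 15:05–15:45, 16:15–17:05, 17:15–18:25, 19:20–20:00.
Yolanda ∩ Beatriz: 15:00–15:50.
Yolanda ∩ Beatriz ∩ Mina: 15:00–15:50.
Yolanda ∩ Beatriz ∩ Mina ∩ Emeka: 15:05–15:45.
Total common minutes: 40.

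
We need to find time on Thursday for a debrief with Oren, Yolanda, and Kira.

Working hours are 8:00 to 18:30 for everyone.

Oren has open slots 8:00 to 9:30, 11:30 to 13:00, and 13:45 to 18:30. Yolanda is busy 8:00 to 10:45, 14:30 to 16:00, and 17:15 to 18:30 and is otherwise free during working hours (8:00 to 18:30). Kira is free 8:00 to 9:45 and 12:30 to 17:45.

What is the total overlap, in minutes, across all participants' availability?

Yolanda free within 08:00–18:30: 10:45–14:30, 16:00–17:15.
Oren ∩ Yolanda: 11:30–13:00, 13:45–14:30, 16:00–17:15.
Oren ∩ Yolanda ∩ Kira: 12:30–13:00, 13:45–14:30, 16:00–17:15.
Total common minutes: 30 + 45 + 75 = 150.

150 minutes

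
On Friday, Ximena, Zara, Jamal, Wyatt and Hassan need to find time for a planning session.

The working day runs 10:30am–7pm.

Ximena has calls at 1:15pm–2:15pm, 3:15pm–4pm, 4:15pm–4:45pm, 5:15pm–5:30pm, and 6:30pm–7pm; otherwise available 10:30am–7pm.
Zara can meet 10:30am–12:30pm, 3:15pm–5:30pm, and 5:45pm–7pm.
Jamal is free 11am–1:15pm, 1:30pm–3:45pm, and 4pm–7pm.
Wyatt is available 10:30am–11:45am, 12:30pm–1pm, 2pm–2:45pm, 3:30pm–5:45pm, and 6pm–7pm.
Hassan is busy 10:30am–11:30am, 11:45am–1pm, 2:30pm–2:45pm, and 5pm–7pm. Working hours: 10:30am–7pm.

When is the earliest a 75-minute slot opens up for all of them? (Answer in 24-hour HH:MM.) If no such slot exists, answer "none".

none

Ximena free within 10:30–19:00: 10:30–13:15, 14:15–15:15, 16:00–16:15, 16:45–17:15, 17:30–18:30.
Hassan free within 10:30–19:00: 11:30–11:45, 13:00–14:30, 14:45–17:00.
Ximena ∩ Zara: 10:30–12:30, 16:00–16:15, 16:45–17:15, 17:45–18:30.
Ximena ∩ Zara ∩ Jamal: 11:00–12:30, 16:00–16:15, 16:45–17:15, 17:45–18:30.
Ximena ∩ Zara ∩ Jamal ∩ Wyatt: 11:00–11:45, 16:00–16:15, 16:45–17:15, 18:00–18:30.
Ximena ∩ Zara ∩ Jamal ∩ Wyatt ∩ Hassan: 11:30–11:45, 16:00–16:15, 16:45–17:00.
Windows ≥ 75 min: (none).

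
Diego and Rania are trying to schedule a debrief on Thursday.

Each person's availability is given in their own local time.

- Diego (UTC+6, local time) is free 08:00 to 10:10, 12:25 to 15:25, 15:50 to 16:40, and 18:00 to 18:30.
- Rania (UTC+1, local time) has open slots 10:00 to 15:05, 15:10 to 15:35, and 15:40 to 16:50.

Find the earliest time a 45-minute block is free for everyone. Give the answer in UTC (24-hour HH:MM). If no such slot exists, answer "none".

09:50

Diego → UTC: 02:00–04:10, 06:25–09:25, 09:50–10:40, 12:00–12:30.
Rania → UTC: 09:00–14:05, 14:10–14:35, 14:40–15:50.
Diego ∩ Rania: 09:00–09:25, 09:50–10:40, 12:00–12:30.
Windows ≥ 45 min: 09:50–10:40.
Earliest such window starts at 09:50.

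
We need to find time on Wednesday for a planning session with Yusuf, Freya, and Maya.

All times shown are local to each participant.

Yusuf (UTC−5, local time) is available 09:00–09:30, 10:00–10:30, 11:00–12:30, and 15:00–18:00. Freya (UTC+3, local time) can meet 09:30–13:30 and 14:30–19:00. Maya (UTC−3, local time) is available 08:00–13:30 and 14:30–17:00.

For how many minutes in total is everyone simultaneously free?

60 minutes

Yusuf → UTC: 14:00–14:30, 15:00–15:30, 16:00–17:30, 20:00–23:00.
Freya → UTC: 06:30–10:30, 11:30–16:00.
Maya → UTC: 11:00–16:30, 17:30–20:00.
Yusuf ∩ Freya: 14:00–14:30, 15:00–15:30.
Yusuf ∩ Freya ∩ Maya: 14:00–14:30, 15:00–15:30.
Total common minutes: 30 + 30 = 60.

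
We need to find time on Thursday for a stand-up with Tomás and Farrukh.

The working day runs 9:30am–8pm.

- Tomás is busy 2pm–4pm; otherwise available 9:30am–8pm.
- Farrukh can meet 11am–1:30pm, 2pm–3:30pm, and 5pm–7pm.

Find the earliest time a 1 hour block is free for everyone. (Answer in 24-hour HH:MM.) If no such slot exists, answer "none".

Tomás free within 09:30–20:00: 09:30–14:00, 16:00–20:00.
Tomás ∩ Farrukh: 11:00–13:30, 17:00–19:00.
Windows ≥ 60 min: 11:00–13:30, 17:00–19:00.
Earliest such window starts at 11:00.

11:00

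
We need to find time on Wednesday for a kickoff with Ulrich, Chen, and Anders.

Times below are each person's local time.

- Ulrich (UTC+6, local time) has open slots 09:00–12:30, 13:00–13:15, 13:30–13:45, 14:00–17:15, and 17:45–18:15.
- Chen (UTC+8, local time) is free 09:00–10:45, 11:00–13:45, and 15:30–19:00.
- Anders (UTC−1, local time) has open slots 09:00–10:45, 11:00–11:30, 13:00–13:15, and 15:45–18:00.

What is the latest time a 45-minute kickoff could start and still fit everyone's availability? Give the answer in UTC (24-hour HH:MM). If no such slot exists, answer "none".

Ulrich → UTC: 03:00–06:30, 07:00–07:15, 07:30–07:45, 08:00–11:15, 11:45–12:15.
Chen → UTC: 01:00–02:45, 03:00–05:45, 07:30–11:00.
Anders → UTC: 10:00–11:45, 12:00–12:30, 14:00–14:15, 16:45–19:00.
Ulrich ∩ Chen: 03:00–05:45, 07:30–07:45, 08:00–11:00.
Ulrich ∩ Chen ∩ Anders: 10:00–11:00.
Windows ≥ 45 min: 10:00–11:00.
Latest start in the last window 10:00–11:00 is 11:00 − 45 min = 10:15.

10:15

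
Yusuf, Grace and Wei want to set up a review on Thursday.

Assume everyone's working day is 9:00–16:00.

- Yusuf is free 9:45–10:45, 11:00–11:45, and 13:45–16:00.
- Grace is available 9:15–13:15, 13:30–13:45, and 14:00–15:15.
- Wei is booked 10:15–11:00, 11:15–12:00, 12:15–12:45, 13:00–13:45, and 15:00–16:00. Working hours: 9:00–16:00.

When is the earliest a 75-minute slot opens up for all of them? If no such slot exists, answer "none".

none

Wei free within 09:00–16:00: 09:00–10:15, 11:00–11:15, 12:00–12:15, 12:45–13:00, 13:45–15:00.
Yusuf ∩ Grace: 09:45–10:45, 11:00–11:45, 14:00–15:15.
Yusuf ∩ Grace ∩ Wei: 09:45–10:15, 11:00–11:15, 14:00–15:00.
Windows ≥ 75 min: (none).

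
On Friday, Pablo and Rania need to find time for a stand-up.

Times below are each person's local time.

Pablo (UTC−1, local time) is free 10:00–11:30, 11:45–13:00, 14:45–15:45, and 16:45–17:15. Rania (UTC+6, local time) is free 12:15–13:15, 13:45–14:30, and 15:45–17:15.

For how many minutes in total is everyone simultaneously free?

15 minutes

Pablo → UTC: 11:00–12:30, 12:45–14:00, 15:45–16:45, 17:45–18:15.
Rania → UTC: 06:15–07:15, 07:45–08:30, 09:45–11:15.
Pablo ∩ Rania: 11:00–11:15.
Total common minutes: 15.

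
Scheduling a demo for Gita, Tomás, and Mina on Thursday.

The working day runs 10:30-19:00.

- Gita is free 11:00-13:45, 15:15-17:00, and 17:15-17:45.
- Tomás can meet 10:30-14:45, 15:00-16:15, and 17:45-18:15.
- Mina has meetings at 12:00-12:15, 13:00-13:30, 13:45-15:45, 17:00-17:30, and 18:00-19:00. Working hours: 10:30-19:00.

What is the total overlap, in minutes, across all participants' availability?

150 minutes

Mina free within 10:30–19:00: 10:30–12:00, 12:15–13:00, 13:30–13:45, 15:45–17:00, 17:30–18:00.
Gita ∩ Tomás: 11:00–13:45, 15:15–16:15.
Gita ∩ Tomás ∩ Mina: 11:00–12:00, 12:15–13:00, 13:30–13:45, 15:45–16:15.
Total common minutes: 60 + 45 + 15 + 30 = 150.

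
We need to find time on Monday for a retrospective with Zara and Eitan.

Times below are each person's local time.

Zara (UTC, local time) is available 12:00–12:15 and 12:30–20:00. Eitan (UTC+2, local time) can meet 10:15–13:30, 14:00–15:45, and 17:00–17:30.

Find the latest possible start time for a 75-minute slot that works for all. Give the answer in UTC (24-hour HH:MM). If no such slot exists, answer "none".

Zara → UTC: 12:00–12:15, 12:30–20:00.
Eitan → UTC: 08:15–11:30, 12:00–13:45, 15:00–15:30.
Zara ∩ Eitan: 12:00–12:15, 12:30–13:45, 15:00–15:30.
Windows ≥ 75 min: 12:30–13:45.
Latest start in the last window 12:30–13:45 is 13:45 − 75 min = 12:30.

12:30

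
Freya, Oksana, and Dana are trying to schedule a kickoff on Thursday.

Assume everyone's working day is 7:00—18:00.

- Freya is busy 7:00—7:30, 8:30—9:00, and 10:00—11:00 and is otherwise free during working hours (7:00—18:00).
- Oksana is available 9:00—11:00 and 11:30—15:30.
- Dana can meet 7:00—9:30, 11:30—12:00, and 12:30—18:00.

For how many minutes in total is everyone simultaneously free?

Freya free within 07:00–18:00: 07:30–08:30, 09:00–10:00, 11:00–18:00.
Freya ∩ Oksana: 09:00–10:00, 11:30–15:30.
Freya ∩ Oksana ∩ Dana: 09:00–09:30, 11:30–12:00, 12:30–15:30.
Total common minutes: 30 + 30 + 180 = 240.

240 minutes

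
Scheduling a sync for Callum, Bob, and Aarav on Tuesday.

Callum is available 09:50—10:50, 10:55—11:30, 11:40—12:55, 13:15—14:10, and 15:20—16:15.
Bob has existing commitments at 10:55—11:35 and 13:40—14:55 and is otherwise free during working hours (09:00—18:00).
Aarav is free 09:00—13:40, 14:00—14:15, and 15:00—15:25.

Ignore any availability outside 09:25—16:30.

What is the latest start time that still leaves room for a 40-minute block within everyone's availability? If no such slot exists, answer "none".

12:15

Bob free within 09:00–18:00: 09:00–10:55, 11:35–13:40, 14:55–18:00.
Callum ∩ Bob: 09:50–10:50, 11:40–12:55, 13:15–13:40, 15:20–16:15.
Callum ∩ Bob ∩ Aarav: 09:50–10:50, 11:40–12:55, 13:15–13:40, 15:20–15:25.
Restricted to 09:25–16:30: 09:50–10:50, 11:40–12:55, 13:15–13:40, 15:20–15:25.
Windows ≥ 40 min: 09:50–10:50, 11:40–12:55.
Latest start in the last window 11:40–12:55 is 12:55 − 40 min = 12:15.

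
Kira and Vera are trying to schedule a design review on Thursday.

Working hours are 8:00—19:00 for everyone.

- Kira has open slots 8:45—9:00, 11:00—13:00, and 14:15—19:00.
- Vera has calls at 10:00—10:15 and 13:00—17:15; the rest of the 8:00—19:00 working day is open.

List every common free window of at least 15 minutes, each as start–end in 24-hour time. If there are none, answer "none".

Vera free within 08:00–19:00: 08:00–10:00, 10:15–13:00, 17:15–19:00.
Kira ∩ Vera: 08:45–09:00, 11:00–13:00, 17:15–19:00.
Windows ≥ 15 min: 08:45–09:00, 11:00–13:00, 17:15–19:00.

08:45–09:00, 11:00–13:00, 17:15–19:00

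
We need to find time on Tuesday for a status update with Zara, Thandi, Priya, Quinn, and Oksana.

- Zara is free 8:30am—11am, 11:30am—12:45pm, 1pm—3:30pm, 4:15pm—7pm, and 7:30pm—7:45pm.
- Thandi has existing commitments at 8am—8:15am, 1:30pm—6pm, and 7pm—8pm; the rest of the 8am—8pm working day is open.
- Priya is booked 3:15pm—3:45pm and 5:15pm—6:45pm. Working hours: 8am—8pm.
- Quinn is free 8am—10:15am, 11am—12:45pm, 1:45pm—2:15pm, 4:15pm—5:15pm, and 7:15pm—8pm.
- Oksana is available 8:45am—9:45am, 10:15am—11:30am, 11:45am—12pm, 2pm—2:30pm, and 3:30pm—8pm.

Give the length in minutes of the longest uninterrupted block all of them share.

60 minutes

Thandi free within 08:00–20:00: 08:15–13:30, 18:00–19:00.
Priya free within 08:00–20:00: 08:00–15:15, 15:45–17:15, 18:45–20:00.
Zara ∩ Thandi: 08:30–11:00, 11:30–12:45, 13:00–13:30, 18:00–19:00.
Zara ∩ Thandi ∩ Priya: 08:30–11:00, 11:30–12:45, 13:00–13:30, 18:45–19:00.
Zara ∩ Thandi ∩ Priya ∩ Quinn: 08:30–10:15, 11:30–12:45.
Zara ∩ Thandi ∩ Priya ∩ Quinn ∩ Oksana: 08:45–09:45, 11:45–12:00.
Common window lengths: 60, 15 min; longest is 60.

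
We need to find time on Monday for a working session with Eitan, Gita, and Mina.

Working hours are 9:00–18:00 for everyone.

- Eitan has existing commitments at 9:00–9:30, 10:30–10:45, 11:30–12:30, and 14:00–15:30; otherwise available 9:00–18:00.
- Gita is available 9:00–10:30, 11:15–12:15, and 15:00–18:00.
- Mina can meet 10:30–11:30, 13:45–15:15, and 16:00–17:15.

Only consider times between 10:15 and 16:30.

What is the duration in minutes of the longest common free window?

30 minutes

Eitan free within 09:00–18:00: 09:30–10:30, 10:45–11:30, 12:30–14:00, 15:30–18:00.
Eitan ∩ Gita: 09:30–10:30, 11:15–11:30, 15:30–18:00.
Eitan ∩ Gita ∩ Mina: 11:15–11:30, 16:00–17:15.
Restricted to 10:15–16:30: 11:15–11:30, 16:00–16:30.
Common window lengths: 15, 30 min; longest is 30.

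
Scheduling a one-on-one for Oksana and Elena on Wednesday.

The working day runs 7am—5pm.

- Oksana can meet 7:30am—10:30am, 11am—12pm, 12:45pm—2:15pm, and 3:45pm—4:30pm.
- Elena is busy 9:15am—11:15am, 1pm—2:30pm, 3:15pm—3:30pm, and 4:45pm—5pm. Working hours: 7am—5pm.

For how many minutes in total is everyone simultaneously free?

210 minutes

Elena free within 07:00–17:00: 07:00–09:15, 11:15–13:00, 14:30–15:15, 15:30–16:45.
Oksana ∩ Elena: 07:30–09:15, 11:15–12:00, 12:45–13:00, 15:45–16:30.
Total common minutes: 105 + 45 + 15 + 45 = 210.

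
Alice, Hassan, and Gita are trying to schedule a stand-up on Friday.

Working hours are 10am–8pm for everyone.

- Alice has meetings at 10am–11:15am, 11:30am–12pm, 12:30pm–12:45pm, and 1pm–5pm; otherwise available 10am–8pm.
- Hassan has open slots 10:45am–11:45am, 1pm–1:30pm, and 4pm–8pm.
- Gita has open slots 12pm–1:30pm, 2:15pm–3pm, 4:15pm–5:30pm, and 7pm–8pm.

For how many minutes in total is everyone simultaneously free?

90 minutes

Alice free within 10:00–20:00: 11:15–11:30, 12:00–12:30, 12:45–13:00, 17:00–20:00.
Alice ∩ Hassan: 11:15–11:30, 17:00–20:00.
Alice ∩ Hassan ∩ Gita: 17:00–17:30, 19:00–20:00.
Total common minutes: 30 + 60 = 90.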